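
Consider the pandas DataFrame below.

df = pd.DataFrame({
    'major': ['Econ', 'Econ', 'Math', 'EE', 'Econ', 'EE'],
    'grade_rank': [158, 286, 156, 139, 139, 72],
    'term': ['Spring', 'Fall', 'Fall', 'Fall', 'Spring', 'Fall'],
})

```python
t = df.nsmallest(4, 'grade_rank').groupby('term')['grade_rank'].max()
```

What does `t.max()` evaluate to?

156

take 4 rows with smallest grade_rank:
  major  grade_rank    term
5    EE          72    Fall
3    EE         139    Fall
4  Econ         139  Spring
2  Math         156    Fall
group by term, max of grade_rank:
term
Fall      156
Spring    139
Name: grade_rank, dtype: int64
Hence 156.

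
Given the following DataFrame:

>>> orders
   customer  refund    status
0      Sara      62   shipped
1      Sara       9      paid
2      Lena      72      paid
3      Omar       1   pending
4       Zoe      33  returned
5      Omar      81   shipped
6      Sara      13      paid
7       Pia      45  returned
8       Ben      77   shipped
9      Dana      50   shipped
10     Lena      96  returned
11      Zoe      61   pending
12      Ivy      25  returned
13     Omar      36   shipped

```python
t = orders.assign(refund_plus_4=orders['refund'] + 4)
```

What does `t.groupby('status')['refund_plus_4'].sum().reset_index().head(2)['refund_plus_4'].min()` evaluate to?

add column refund_plus_4 = orders['refund'] + 4:
   customer  refund    status  refund_plus_4
0      Sara      62   shipped             66
1      Sara       9      paid             13
2      Lena      72      paid             76
3      Omar       1   pending              5
4       Zoe      33  returned             37
5      Omar      81   shipped             85
6      Sara      13      paid             17
7       Pia      45  returned             49
8       Ben      77   shipped             81
9      Dana      50   shipped             54
10     Lena      96  returned            100
11      Zoe      61   pending             65
12      Ivy      25  returned             29
13     Omar      36   shipped             40
group by status, sum of refund_plus_4:
status
paid        106
pending      70
returned    215
shipped     326
Name: refund_plus_4, dtype: int64
reset_index():
     status  refund_plus_4
0      paid            106
1   pending             70
2  returned            215
3   shipped            326
take first 2 rows:
    status  refund_plus_4
0     paid            106
1  pending             70
Then the min of column 'refund_plus_4': 70

70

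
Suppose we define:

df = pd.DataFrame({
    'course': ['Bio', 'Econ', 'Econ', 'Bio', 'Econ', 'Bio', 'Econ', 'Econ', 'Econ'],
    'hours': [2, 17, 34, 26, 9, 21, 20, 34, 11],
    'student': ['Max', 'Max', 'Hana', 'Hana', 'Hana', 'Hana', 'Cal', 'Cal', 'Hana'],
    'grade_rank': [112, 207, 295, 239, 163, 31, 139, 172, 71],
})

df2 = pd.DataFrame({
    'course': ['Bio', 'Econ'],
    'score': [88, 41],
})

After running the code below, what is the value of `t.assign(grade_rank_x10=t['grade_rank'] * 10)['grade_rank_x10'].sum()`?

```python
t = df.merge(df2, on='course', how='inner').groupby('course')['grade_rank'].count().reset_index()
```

merge on 'course' (how='inner') → 9 rows:
  course  hours student  grade_rank  score
0    Bio      2     Max         112     88
1   Econ     17     Max         207     41
2   Econ     34    Hana         295     41
3    Bio     26    Hana         239     88
4   Econ      9    Hana         163     41
5    Bio     21    Hana          31     88
6   Econ     20     Cal         139     41
7   Econ     34     Cal         172     41
8   Econ     11    Hana          71     41
group by course, count of grade_rank:
course
Bio     3
Econ    6
Name: grade_rank, dtype: int64
reset_index():
  course  grade_rank
0    Bio           3
1   Econ           6
add column grade_rank_x10 = t['grade_rank'] * 10:
  course  grade_rank  grade_rank_x10
0    Bio           3              30
1   Econ           6              60
Finally, sum of column 'grade_rank_x10' = 90.

90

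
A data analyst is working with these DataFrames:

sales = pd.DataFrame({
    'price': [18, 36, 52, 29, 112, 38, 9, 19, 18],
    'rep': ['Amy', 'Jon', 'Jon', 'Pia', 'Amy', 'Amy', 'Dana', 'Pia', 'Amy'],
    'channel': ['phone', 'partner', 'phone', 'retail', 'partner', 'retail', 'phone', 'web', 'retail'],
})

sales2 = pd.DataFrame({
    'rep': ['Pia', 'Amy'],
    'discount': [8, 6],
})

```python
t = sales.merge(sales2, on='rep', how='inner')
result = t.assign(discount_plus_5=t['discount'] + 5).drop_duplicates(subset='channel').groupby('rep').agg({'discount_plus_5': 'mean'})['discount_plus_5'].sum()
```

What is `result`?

24.0

merge on 'rep' (how='inner') → 6 rows:
   price  rep  channel  discount
0     18  Amy    phone         6
1     29  Pia   retail         8
2    112  Amy  partner         6
3     38  Amy   retail         6
4     19  Pia      web         8
5     18  Amy   retail         6
add column discount_plus_5 = t['discount'] + 5:
   price  rep  channel  discount  discount_plus_5
0     18  Amy    phone         6               11
1     29  Pia   retail         8               13
2    112  Amy  partner         6               11
3     38  Amy   retail         6               11
4     19  Pia      web         8               13
5     18  Amy   retail         6               11
drop duplicate channel (keep=first):
   price  rep  channel  discount  discount_plus_5
0     18  Amy    phone         6               11
1     29  Pia   retail         8               13
2    112  Amy  partner         6               11
4     19  Pia      web         8               13
group by rep, mean of discount_plus_5:
     discount_plus_5
rep                 
Amy             11.0
Pia             13.0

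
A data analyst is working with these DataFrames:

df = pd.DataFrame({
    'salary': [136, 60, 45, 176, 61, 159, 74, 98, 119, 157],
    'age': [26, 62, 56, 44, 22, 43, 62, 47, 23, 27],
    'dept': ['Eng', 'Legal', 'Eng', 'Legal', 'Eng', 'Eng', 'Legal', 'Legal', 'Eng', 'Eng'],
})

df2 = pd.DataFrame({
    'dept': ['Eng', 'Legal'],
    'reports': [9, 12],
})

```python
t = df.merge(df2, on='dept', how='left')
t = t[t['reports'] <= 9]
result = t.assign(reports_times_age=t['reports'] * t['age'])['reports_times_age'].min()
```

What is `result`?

198

merge on 'dept' (how='left') → 10 rows:
   salary  age   dept  reports
0     136   26    Eng        9
1      60   62  Legal       12
2      45   56    Eng        9
3     176   44  Legal       12
4      61   22    Eng        9
5     159   43    Eng        9
6      74   62  Legal       12
7      98   47  Legal       12
8     119   23    Eng        9
9     157   27    Eng        9
filter rows where reports <= 9:
   salary  age dept  reports
0     136   26  Eng        9
2      45   56  Eng        9
4      61   22  Eng        9
5     159   43  Eng        9
8     119   23  Eng        9
9     157   27  Eng        9
add column reports_times_age = t['reports'] * t['age']:
   salary  age dept  reports  reports_times_age
0     136   26  Eng        9                234
2      45   56  Eng        9                504
4      61   22  Eng        9                198
5     159   43  Eng        9                387
8     119   23  Eng        9                207
9     157   27  Eng        9                243
Taking the min of column 'reports_times_age' gives 198.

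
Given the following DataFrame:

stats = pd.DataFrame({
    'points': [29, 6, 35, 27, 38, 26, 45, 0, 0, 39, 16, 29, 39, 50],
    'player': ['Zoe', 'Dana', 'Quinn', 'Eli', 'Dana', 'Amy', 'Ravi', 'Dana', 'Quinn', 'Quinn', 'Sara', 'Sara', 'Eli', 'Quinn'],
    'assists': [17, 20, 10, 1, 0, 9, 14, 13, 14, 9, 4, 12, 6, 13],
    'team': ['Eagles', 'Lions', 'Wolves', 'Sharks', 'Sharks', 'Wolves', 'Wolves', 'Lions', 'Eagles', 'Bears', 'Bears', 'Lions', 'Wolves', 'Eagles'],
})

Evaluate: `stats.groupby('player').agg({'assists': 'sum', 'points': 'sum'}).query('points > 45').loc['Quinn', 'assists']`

46

group by player: sum(assists), sum(points):
        assists  points
player                 
Amy           9      26
Dana         33      44
Eli           7      66
Quinn        46     124
Ravi         14      45
Sara         16      45
Zoe          17      29
filter rows where points > 45:
        assists  points
player                 
Eli           7      66
Quinn        46     124
Then the value at row 'Quinn', column 'assists': 46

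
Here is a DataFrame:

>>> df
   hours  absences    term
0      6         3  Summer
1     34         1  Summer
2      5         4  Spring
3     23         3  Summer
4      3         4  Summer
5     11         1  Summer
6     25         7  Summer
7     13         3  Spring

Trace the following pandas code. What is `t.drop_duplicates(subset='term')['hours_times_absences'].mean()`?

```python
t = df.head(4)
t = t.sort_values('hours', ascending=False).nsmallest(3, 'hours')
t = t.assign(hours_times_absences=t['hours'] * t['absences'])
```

take first 4 rows:
   hours  absences    term
0      6         3  Summer
1     34         1  Summer
2      5         4  Spring
3     23         3  Summer
sort by hours descending:
   hours  absences    term
1     34         1  Summer
3     23         3  Summer
0      6         3  Summer
2      5         4  Spring
take 3 rows with smallest hours:
   hours  absences    term
2      5         4  Spring
0      6         3  Summer
3     23         3  Summer
add column hours_times_absences = t['hours'] * t['absences']:
   hours  absences    term  hours_times_absences
2      5         4  Spring                    20
0      6         3  Summer                    18
3     23         3  Summer                    69
drop duplicate term (keep=first):
   hours  absences    term  hours_times_absences
2      5         4  Spring                    20
0      6         3  Summer                    18

19.0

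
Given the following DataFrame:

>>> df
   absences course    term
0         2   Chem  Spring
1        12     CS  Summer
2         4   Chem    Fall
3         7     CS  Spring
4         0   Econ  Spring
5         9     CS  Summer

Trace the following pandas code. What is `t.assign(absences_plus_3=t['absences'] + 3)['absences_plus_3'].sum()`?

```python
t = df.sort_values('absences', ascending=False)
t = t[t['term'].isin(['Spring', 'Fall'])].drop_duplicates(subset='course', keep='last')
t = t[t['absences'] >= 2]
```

15

sort by absences descending:
   absences course    term
1        12     CS  Summer
5         9     CS  Summer
3         7     CS  Spring
2         4   Chem    Fall
0         2   Chem  Spring
4         0   Econ  Spring
filter rows where term in ['Spring', 'Fall']:
   absences course    term
3         7     CS  Spring
2         4   Chem    Fall
0         2   Chem  Spring
4         0   Econ  Spring
drop duplicate course (keep=last):
   absences course    term
3         7     CS  Spring
0         2   Chem  Spring
4         0   Econ  Spring
filter rows where absences >= 2:
   absences course    term
3         7     CS  Spring
0         2   Chem  Spring
add column absences_plus_3 = t['absences'] + 3:
   absences course    term  absences_plus_3
3         7     CS  Spring               10
0         2   Chem  Spring                5
Hence 15.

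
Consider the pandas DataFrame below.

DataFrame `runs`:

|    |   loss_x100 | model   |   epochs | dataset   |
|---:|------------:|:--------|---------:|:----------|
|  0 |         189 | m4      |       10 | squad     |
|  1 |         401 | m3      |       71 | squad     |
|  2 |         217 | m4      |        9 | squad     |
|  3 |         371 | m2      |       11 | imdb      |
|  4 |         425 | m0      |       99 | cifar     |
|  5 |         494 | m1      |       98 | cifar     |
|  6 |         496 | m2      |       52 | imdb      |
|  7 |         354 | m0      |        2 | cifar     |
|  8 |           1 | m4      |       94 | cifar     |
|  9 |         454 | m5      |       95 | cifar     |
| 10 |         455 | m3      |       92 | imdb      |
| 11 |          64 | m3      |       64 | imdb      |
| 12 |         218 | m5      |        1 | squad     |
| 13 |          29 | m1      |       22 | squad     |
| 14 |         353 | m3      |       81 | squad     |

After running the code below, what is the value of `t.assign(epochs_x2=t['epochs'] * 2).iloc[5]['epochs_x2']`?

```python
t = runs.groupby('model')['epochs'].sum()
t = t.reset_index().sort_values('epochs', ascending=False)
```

126

group by model, sum of epochs:
model
m0    101
m1    120
m2     63
m3    308
m4    113
m5     96
Name: epochs, dtype: int64
reset_index():
  model  epochs
0    m0     101
1    m1     120
2    m2      63
3    m3     308
4    m4     113
5    m5      96
sort by epochs descending:
  model  epochs
3    m3     308
1    m1     120
4    m4     113
0    m0     101
5    m5      96
2    m2      63
add column epochs_x2 = t['epochs'] * 2:
  model  epochs  epochs_x2
3    m3     308        616
1    m1     120        240
4    m4     113        226
0    m0     101        202
5    m5      96        192
2    m2      63        126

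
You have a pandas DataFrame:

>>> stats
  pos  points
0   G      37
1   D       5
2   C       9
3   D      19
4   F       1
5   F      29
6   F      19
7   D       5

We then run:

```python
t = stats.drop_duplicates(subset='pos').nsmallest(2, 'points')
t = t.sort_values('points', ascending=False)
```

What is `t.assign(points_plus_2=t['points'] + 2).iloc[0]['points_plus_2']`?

drop duplicate pos (keep=first):
  pos  points
0   G      37
1   D       5
2   C       9
4   F       1
take 2 rows with smallest points:
  pos  points
4   F       1
1   D       5
sort by points descending:
  pos  points
1   D       5
4   F       1
add column points_plus_2 = t['points'] + 2:
  pos  points  points_plus_2
1   D       5              7
4   F       1              3
The value at position 0, column 'points_plus_2' is 7.

7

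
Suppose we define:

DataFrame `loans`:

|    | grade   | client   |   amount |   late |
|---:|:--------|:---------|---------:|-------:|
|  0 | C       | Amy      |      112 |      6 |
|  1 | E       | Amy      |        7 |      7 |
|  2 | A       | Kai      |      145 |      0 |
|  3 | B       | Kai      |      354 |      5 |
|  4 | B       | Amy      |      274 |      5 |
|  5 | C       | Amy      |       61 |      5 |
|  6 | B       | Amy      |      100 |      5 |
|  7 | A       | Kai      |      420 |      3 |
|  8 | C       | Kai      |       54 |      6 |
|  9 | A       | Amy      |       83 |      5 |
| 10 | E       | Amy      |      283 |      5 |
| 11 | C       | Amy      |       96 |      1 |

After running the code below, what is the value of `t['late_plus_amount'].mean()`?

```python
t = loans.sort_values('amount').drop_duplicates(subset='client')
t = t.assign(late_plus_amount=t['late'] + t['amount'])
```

37.0

sort by amount:
   grade client  amount  late
1      E    Amy       7     7
8      C    Kai      54     6
5      C    Amy      61     5
9      A    Amy      83     5
11     C    Amy      96     1
6      B    Amy     100     5
0      C    Amy     112     6
2      A    Kai     145     0
4      B    Amy     274     5
10     E    Amy     283     5
3      B    Kai     354     5
7      A    Kai     420     3
drop duplicate client (keep=first):
  grade client  amount  late
1     E    Amy       7     7
8     C    Kai      54     6
add column late_plus_amount = t['late'] + t['amount']:
  grade client  amount  late  late_plus_amount
1     E    Amy       7     7                14
8     C    Kai      54     6                60
Finally, mean of column 'late_plus_amount' = 37.0.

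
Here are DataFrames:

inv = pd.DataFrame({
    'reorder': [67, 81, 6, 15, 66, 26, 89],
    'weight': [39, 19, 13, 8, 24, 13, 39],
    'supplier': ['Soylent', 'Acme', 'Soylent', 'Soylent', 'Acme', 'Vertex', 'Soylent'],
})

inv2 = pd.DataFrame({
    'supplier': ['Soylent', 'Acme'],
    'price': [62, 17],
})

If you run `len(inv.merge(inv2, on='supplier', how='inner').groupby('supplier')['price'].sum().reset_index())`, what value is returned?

merge on 'supplier' (how='inner') → 6 rows:
   reorder  weight supplier  price
0       67      39  Soylent     62
1       81      19     Acme     17
2        6      13  Soylent     62
3       15       8  Soylent     62
4       66      24     Acme     17
5       89      39  Soylent     62
group by supplier, sum of price:
supplier
Acme        34
Soylent    248
Name: price, dtype: int64
reset_index():
  supplier  price
0     Acme     34
1  Soylent    248
Finally, number of rows = 2.

2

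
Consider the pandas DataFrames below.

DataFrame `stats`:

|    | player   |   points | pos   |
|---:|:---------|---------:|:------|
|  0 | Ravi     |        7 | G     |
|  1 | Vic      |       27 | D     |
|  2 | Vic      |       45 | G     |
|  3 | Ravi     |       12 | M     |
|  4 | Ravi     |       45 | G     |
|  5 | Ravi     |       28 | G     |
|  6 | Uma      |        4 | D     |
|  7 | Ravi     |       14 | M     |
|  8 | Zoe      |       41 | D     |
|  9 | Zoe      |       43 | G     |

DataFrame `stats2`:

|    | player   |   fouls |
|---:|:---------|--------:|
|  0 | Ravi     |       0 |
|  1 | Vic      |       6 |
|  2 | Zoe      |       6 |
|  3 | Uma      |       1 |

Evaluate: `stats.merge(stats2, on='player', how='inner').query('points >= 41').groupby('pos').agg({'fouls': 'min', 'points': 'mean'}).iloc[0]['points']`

merge on 'player' (how='inner') → 10 rows:
  player  points pos  fouls
0   Ravi       7   G      0
1    Vic      27   D      6
2    Vic      45   G      6
3   Ravi      12   M      0
4   Ravi      45   G      0
5   Ravi      28   G      0
6    Uma       4   D      1
7   Ravi      14   M      0
8    Zoe      41   D      6
9    Zoe      43   G      6
filter rows where points >= 41:
  player  points pos  fouls
2    Vic      45   G      6
4   Ravi      45   G      0
8    Zoe      41   D      6
9    Zoe      43   G      6
group by pos: min(fouls), mean(points):
     fouls     points
pos                  
D        6  41.000000
G        0  44.333333
Hence 41.0.

41.0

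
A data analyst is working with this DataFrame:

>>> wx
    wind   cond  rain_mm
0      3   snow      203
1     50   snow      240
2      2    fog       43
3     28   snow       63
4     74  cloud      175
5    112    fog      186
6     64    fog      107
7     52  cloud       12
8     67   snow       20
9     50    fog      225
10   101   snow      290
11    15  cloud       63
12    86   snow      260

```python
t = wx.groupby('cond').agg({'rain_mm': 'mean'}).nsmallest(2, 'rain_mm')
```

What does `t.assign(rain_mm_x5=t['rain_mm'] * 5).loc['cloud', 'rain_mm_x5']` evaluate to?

group by cond, mean of rain_mm:
          rain_mm
cond             
cloud   83.333333
fog    140.250000
snow   179.333333
take 2 rows with smallest rain_mm:
          rain_mm
cond             
cloud   83.333333
fog    140.250000
add column rain_mm_x5 = t['rain_mm'] * 5:
          rain_mm  rain_mm_x5
cond                         
cloud   83.333333  416.666667
fog    140.250000  701.250000
Hence 416.666666667.

416.666666667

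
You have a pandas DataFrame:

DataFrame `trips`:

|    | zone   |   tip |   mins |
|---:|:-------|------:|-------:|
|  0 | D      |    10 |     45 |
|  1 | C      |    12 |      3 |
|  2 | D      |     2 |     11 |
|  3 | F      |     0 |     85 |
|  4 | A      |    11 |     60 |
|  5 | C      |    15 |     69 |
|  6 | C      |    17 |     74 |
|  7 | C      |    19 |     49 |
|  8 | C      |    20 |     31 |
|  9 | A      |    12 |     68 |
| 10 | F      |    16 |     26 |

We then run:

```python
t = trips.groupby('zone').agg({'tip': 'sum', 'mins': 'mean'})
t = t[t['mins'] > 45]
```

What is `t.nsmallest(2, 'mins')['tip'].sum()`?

group by zone: sum(tip), mean(mins):
      tip  mins
zone           
A      23  64.0
C      83  45.2
D      12  28.0
F      16  55.5
filter rows where mins > 45:
      tip  mins
zone           
A      23  64.0
C      83  45.2
F      16  55.5
take 2 rows with smallest mins:
      tip  mins
zone           
C      83  45.2
F      16  55.5
Reading off the sum of column 'tip', we get 99.

99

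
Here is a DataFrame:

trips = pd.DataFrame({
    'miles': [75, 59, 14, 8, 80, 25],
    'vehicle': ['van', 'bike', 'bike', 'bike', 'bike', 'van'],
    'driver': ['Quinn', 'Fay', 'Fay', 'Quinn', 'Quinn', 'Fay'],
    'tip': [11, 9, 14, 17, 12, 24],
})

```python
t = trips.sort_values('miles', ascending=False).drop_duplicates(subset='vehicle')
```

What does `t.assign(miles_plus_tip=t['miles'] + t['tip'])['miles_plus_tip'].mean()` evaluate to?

89.0

sort by miles descending:
   miles vehicle driver  tip
4     80    bike  Quinn   12
0     75     van  Quinn   11
1     59    bike    Fay    9
5     25     van    Fay   24
2     14    bike    Fay   14
3      8    bike  Quinn   17
drop duplicate vehicle (keep=first):
   miles vehicle driver  tip
4     80    bike  Quinn   12
0     75     van  Quinn   11
add column miles_plus_tip = t['miles'] + t['tip']:
   miles vehicle driver  tip  miles_plus_tip
4     80    bike  Quinn   12              92
0     75     van  Quinn   11              86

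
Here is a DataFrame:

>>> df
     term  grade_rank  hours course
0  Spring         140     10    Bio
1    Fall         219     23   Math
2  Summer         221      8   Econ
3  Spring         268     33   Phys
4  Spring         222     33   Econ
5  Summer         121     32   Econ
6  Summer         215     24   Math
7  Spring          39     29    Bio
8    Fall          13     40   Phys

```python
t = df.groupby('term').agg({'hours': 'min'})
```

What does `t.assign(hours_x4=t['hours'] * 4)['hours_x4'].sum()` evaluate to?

group by term, min of hours:
        hours
term         
Fall       23
Spring     10
Summer      8
add column hours_x4 = t['hours'] * 4:
        hours  hours_x4
term                   
Fall       23        92
Spring     10        40
Summer      8        32
The sum of column 'hours_x4' is 164.

164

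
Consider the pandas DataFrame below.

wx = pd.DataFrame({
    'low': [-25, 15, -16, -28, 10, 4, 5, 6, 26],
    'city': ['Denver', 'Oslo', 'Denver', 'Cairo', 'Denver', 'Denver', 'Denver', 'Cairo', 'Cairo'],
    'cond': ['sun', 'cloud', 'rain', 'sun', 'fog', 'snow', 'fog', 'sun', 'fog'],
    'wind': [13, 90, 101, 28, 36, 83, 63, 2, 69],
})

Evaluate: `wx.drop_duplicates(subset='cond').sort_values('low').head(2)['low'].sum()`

drop duplicate cond (keep=first):
   low    city   cond  wind
0  -25  Denver    sun    13
1   15    Oslo  cloud    90
2  -16  Denver   rain   101
4   10  Denver    fog    36
5    4  Denver   snow    83
sort by low:
   low    city   cond  wind
0  -25  Denver    sun    13
2  -16  Denver   rain   101
5    4  Denver   snow    83
4   10  Denver    fog    36
1   15    Oslo  cloud    90
take first 2 rows:
   low    city  cond  wind
0  -25  Denver   sun    13
2  -16  Denver  rain   101
The sum of column 'low' is -41.

-41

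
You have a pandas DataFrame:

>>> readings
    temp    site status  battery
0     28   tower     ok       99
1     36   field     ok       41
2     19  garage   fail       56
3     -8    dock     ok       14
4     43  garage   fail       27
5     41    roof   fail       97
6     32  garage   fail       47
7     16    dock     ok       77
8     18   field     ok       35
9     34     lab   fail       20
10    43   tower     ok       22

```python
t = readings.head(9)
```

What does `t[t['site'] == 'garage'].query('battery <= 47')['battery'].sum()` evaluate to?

take first 9 rows:
   temp    site status  battery
0    28   tower     ok       99
1    36   field     ok       41
2    19  garage   fail       56
3    -8    dock     ok       14
4    43  garage   fail       27
5    41    roof   fail       97
6    32  garage   fail       47
7    16    dock     ok       77
8    18   field     ok       35
filter rows where site == 'garage':
   temp    site status  battery
2    19  garage   fail       56
4    43  garage   fail       27
6    32  garage   fail       47
filter rows where battery <= 47:
   temp    site status  battery
4    43  garage   fail       27
6    32  garage   fail       47

74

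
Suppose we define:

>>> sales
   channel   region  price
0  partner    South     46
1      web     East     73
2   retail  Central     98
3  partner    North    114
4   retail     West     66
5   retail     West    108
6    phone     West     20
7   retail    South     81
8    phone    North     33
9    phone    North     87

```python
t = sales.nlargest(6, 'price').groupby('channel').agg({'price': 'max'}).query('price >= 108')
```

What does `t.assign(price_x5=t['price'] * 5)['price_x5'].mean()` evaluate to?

take 6 rows with largest price:
   channel   region  price
3  partner    North    114
5   retail     West    108
2   retail  Central     98
9    phone    North     87
7   retail    South     81
1      web     East     73
group by channel, max of price:
         price
channel       
partner    114
phone       87
retail     108
web         73
filter rows where price >= 108:
         price
channel       
partner    114
retail     108
add column price_x5 = t['price'] * 5:
         price  price_x5
channel                 
partner    114       570
retail     108       540

555.0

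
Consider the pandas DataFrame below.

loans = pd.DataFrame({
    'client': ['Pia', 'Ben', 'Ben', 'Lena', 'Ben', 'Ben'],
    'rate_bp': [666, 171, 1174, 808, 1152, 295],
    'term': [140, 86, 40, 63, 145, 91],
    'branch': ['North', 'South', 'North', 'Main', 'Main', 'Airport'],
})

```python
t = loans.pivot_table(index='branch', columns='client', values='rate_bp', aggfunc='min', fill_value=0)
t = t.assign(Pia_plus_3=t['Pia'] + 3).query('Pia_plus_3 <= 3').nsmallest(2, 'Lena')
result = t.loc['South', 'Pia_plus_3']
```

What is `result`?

pivot: rows=branch, cols=client, min(rate_bp):
client    Ben  Lena  Pia
branch                  
Airport   295     0    0
Main     1152   808    0
North    1174     0  666
South     171     0    0
add column Pia_plus_3 = t['Pia'] + 3:
client    Ben  Lena  Pia  Pia_plus_3
branch                              
Airport   295     0    0           3
Main     1152   808    0           3
North    1174     0  666         669
South     171     0    0           3
filter rows where Pia_plus_3 <= 3:
client    Ben  Lena  Pia  Pia_plus_3
branch                              
Airport   295     0    0           3
Main     1152   808    0           3
South     171     0    0           3
take 2 rows with smallest Lena:
client   Ben  Lena  Pia  Pia_plus_3
branch                             
Airport  295     0    0           3
South    171     0    0           3

3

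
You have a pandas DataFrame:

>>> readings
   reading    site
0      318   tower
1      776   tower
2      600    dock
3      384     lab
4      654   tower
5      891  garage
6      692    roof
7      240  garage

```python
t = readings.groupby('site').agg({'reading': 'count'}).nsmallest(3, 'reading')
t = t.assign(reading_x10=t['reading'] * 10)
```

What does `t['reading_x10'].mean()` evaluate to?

group by site, count of reading:
        reading
site           
dock          1
garage        2
lab           1
roof          1
tower         3
take 3 rows with smallest reading:
      reading
site         
dock        1
lab         1
roof        1
add column reading_x10 = t['reading'] * 10:
      reading  reading_x10
site                      
dock        1           10
lab         1           10
roof        1           10

10.0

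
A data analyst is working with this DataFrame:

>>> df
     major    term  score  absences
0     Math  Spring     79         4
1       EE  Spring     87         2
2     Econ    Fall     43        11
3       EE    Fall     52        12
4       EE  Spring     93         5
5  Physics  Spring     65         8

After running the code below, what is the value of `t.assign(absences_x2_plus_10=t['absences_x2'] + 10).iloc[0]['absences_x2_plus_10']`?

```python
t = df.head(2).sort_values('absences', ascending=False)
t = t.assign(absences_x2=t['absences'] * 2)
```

take first 2 rows:
  major    term  score  absences
0  Math  Spring     79         4
1    EE  Spring     87         2
sort by absences descending:
  major    term  score  absences
0  Math  Spring     79         4
1    EE  Spring     87         2
add column absences_x2 = t['absences'] * 2:
  major    term  score  absences  absences_x2
0  Math  Spring     79         4            8
1    EE  Spring     87         2            4
add column absences_x2_plus_10 = t['absences_x2'] + 10:
  major    term  score  absences  absences_x2  absences_x2_plus_10
0  Math  Spring     79         4            8                   18
1    EE  Spring     87         2            4                   14
The value at position 0, column 'absences_x2_plus_10' is 18.

18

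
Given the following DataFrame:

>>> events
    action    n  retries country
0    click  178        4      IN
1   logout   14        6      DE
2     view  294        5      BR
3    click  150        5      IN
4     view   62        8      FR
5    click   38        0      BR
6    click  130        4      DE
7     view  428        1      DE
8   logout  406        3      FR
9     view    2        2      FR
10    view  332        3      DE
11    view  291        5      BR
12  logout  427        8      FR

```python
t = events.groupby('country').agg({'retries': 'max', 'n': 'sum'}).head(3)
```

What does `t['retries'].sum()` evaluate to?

19

group by country: max(retries), sum(n):
         retries    n
country              
BR             5  623
DE             6  904
FR             8  897
IN             5  328
take first 3 rows:
         retries    n
country              
BR             5  623
DE             6  904
FR             8  897
sum of column 'retries' → 19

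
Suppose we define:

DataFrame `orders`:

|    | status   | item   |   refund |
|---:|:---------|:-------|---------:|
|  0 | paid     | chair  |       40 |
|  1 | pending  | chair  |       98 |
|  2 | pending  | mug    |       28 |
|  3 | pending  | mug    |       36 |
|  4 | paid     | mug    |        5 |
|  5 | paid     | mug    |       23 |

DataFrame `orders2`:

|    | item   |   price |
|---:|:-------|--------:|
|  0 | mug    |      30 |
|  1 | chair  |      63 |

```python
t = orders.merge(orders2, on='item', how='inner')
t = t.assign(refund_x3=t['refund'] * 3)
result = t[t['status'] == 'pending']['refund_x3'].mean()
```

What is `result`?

merge on 'item' (how='inner') → 6 rows:
    status   item  refund  price
0     paid  chair      40     63
1  pending  chair      98     63
2  pending    mug      28     30
3  pending    mug      36     30
4     paid    mug       5     30
5     paid    mug      23     30
add column refund_x3 = t['refund'] * 3:
    status   item  refund  price  refund_x3
0     paid  chair      40     63        120
1  pending  chair      98     63        294
2  pending    mug      28     30         84
3  pending    mug      36     30        108
4     paid    mug       5     30         15
5     paid    mug      23     30         69
filter rows where status == 'pending':
    status   item  refund  price  refund_x3
1  pending  chair      98     63        294
2  pending    mug      28     30         84
3  pending    mug      36     30        108
Then the mean of column 'refund_x3': 162.0

162.0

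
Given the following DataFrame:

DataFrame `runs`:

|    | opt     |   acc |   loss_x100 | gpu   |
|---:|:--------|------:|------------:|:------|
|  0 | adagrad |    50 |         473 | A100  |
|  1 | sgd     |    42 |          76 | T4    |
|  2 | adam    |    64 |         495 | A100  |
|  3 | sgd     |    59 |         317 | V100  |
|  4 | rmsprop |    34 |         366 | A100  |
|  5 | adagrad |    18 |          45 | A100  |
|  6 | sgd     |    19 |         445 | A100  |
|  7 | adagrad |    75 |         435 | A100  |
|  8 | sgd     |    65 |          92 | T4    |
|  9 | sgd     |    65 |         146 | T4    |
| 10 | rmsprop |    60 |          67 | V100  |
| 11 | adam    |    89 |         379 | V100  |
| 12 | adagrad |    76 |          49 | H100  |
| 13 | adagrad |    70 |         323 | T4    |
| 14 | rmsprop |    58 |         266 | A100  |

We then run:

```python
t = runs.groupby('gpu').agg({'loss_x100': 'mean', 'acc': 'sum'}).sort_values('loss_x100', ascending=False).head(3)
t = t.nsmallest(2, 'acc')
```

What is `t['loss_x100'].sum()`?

413.583333333

group by gpu: mean(loss_x100), sum(acc):
       loss_x100  acc
gpu                  
A100  360.714286  318
H100   49.000000   76
T4    159.250000  242
V100  254.333333  208
sort by loss_x100 descending:
       loss_x100  acc
gpu                  
A100  360.714286  318
V100  254.333333  208
T4    159.250000  242
H100   49.000000   76
take first 3 rows:
       loss_x100  acc
gpu                  
A100  360.714286  318
V100  254.333333  208
T4    159.250000  242
take 2 rows with smallest acc:
       loss_x100  acc
gpu                  
V100  254.333333  208
T4    159.250000  242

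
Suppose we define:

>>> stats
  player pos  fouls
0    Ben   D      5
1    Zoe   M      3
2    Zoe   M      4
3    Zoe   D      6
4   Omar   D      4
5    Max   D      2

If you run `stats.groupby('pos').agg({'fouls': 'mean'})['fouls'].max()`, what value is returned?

group by pos, mean of fouls:
     fouls
pos       
D     4.25
M     3.50

4.25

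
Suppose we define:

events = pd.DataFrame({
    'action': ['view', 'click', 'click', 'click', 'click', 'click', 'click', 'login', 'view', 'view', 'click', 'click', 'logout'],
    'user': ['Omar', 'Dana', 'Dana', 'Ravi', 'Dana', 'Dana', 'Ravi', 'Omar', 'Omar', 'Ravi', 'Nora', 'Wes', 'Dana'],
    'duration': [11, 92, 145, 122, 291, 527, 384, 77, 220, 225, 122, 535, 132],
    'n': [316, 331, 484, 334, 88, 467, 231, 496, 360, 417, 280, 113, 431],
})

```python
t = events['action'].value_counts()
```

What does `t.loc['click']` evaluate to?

value_counts of action:
action
click     8
view      3
login     1
logout    1
Name: count, dtype: int64

8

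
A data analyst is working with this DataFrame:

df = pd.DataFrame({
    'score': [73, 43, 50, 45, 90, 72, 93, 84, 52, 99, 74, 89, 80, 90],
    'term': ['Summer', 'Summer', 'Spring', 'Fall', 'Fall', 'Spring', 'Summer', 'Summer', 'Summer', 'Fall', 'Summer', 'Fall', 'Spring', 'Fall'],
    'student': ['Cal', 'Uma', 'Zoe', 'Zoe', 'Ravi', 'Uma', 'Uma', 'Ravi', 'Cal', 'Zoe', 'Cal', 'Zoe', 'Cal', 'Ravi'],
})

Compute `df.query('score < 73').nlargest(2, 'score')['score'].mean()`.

filter rows where score < 73:
   score    term student
1     43  Summer     Uma
2     50  Spring     Zoe
3     45    Fall     Zoe
5     72  Spring     Uma
8     52  Summer     Cal
take 2 rows with largest score:
   score    term student
5     72  Spring     Uma
8     52  Summer     Cal
Taking the mean of column 'score' gives 62.0.

62.0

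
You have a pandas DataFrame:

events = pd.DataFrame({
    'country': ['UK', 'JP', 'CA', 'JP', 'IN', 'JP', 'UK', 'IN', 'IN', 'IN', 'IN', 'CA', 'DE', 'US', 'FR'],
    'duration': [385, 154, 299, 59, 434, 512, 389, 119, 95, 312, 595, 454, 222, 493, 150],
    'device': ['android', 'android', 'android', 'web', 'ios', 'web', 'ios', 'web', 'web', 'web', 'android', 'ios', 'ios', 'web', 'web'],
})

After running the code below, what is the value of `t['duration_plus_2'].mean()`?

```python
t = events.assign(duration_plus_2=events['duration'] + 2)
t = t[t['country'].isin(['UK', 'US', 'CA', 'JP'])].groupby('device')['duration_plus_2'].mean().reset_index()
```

add column duration_plus_2 = events['duration'] + 2:
   country  duration   device  duration_plus_2
0       UK       385  android              387
1       JP       154  android              156
2       CA       299  android              301
3       JP        59      web               61
4       IN       434      ios              436
5       JP       512      web              514
6       UK       389      ios              391
7       IN       119      web              121
8       IN        95      web               97
9       IN       312      web              314
10      IN       595  android              597
11      CA       454      ios              456
12      DE       222      ios              224
13      US       493      web              495
14      FR       150      web              152
filter rows where country in ['UK', 'US', 'CA', 'JP']:
   country  duration   device  duration_plus_2
0       UK       385  android              387
1       JP       154  android              156
2       CA       299  android              301
3       JP        59      web               61
5       JP       512      web              514
6       UK       389      ios              391
11      CA       454      ios              456
13      US       493      web              495
group by device, mean of duration_plus_2:
device
android    281.333333
ios        423.500000
web        356.666667
Name: duration_plus_2, dtype: float64
reset_index():
    device  duration_plus_2
0  android       281.333333
1      ios       423.500000
2      web       356.666667
Reading off the mean of column 'duration_plus_2', we get 353.833333333.

353.833333333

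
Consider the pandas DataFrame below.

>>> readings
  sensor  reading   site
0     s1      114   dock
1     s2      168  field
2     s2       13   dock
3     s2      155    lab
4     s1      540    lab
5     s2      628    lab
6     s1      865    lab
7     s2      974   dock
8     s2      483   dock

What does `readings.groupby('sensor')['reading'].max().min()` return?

group by sensor, max of reading:
sensor
s1    865
s2    974
Name: reading, dtype: int64

865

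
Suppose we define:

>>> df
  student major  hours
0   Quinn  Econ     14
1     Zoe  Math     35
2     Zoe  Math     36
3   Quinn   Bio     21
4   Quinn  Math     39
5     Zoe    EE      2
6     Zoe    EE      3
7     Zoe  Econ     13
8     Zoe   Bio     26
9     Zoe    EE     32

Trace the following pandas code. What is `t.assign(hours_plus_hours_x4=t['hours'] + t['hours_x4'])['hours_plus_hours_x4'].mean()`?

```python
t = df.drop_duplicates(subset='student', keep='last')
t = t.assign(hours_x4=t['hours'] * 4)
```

177.5

drop duplicate student (keep=last):
  student major  hours
4   Quinn  Math     39
9     Zoe    EE     32
add column hours_x4 = t['hours'] * 4:
  student major  hours  hours_x4
4   Quinn  Math     39       156
9     Zoe    EE     32       128
add column hours_plus_hours_x4 = t['hours'] + t['hours_x4']:
  student major  hours  hours_x4  hours_plus_hours_x4
4   Quinn  Math     39       156                  195
9     Zoe    EE     32       128                  160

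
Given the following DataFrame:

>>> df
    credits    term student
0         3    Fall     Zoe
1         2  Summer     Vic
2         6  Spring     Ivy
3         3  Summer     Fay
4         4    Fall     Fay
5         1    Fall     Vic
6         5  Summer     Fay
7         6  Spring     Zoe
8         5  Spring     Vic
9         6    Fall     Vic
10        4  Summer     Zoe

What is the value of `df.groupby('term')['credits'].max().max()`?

6

group by term, max of credits:
term
Fall      6
Spring    6
Summer    5
Name: credits, dtype: int64
Finally, max of the resulting series = 6.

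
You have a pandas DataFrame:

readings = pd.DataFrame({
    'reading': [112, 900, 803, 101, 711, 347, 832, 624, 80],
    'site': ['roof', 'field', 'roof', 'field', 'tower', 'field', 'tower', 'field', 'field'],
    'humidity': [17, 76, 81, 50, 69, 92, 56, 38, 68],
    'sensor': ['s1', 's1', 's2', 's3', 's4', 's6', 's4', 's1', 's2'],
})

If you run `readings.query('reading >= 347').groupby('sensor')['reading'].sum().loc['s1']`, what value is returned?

filter rows where reading >= 347:
   reading   site  humidity sensor
1      900  field        76     s1
2      803   roof        81     s2
4      711  tower        69     s4
5      347  field        92     s6
6      832  tower        56     s4
7      624  field        38     s1
group by sensor, sum of reading:
sensor
s1    1524
s2     803
s4    1543
s6     347
Name: reading, dtype: int64
Finally, value at index 's1' = 1524.

1524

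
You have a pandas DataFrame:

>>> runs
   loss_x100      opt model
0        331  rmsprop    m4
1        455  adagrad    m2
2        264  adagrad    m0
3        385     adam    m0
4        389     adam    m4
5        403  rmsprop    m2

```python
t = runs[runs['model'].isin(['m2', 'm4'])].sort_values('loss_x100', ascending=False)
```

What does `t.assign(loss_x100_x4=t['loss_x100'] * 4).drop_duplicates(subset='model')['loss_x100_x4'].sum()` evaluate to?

3376

filter rows where model in ['m2', 'm4']:
   loss_x100      opt model
0        331  rmsprop    m4
1        455  adagrad    m2
4        389     adam    m4
5        403  rmsprop    m2
sort by loss_x100 descending:
   loss_x100      opt model
1        455  adagrad    m2
5        403  rmsprop    m2
4        389     adam    m4
0        331  rmsprop    m4
add column loss_x100_x4 = t['loss_x100'] * 4:
   loss_x100      opt model  loss_x100_x4
1        455  adagrad    m2          1820
5        403  rmsprop    m2          1612
4        389     adam    m4          1556
0        331  rmsprop    m4          1324
drop duplicate model (keep=first):
   loss_x100      opt model  loss_x100_x4
1        455  adagrad    m2          1820
4        389     adam    m4          1556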